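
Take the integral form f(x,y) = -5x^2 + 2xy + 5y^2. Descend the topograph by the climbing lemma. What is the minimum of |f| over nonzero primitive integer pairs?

river: ρ → (5,8,-2)
river: ρ → (-2,8,5)
river: ρ → (5,2,-5)
river: ρ → (-5,8,2)
river: ρ → (2,8,-5)
river: ρ → (-5,2,5)
closes: descent 0, river 6
min |a| on river = 2

2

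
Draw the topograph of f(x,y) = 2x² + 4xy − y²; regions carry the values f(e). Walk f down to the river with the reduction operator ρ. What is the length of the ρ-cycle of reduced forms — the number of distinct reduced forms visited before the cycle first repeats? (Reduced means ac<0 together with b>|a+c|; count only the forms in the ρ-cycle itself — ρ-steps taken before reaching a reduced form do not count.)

D = 24, ⌊√D⌋ = 4
river: ρ → (-1,4,2)
river: ρ → (2,4,-1)
ρ-cycle length = 2 (tail of 0 descent steps not counted)

2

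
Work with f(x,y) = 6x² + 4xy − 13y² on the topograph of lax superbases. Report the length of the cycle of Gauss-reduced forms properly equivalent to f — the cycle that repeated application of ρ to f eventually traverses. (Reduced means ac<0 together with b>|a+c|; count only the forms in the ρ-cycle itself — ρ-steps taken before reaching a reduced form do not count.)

D = 328, ⌊√D⌋ = 18
descent: ρ → (-13,-4,6)
descent: ρ → (6,16,-3)  [lands on river]
river: ρ → (-3,14,11)
river: ρ → (11,8,-6)
river: ρ → (-6,16,3)
river: ρ → (3,14,-11)
river: ρ → (-11,8,6)
ρ-cycle length = 6 (tail of 2 descent steps not counted)

6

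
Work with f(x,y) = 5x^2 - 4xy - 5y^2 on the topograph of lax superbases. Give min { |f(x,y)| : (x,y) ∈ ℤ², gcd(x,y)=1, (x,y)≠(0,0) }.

descent: ρ → (-5,4,5)  [lands on river]
river: ρ → (5,6,-4)
river: ρ → (-4,10,1)
river: ρ → (1,10,-4)
river: ρ → (-4,6,5)
river: ρ → (5,4,-5)
river: ρ → (-5,6,4)
river: ρ → (4,10,-1)
river: ρ → (-1,10,4)
river: ρ → (4,6,-5)
closes: descent 1, river 10
min |a| on river = 1

1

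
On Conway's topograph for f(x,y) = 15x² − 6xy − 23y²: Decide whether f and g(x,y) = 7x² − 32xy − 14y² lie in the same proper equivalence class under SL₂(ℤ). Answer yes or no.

D₁ = 1416, D₂ = 1416
river cycle of f (length 10): (15, 24, -14), (-14, 32, 7), (7, 24, -30), (-30, 36, 1), (1, 36, -30), (-30, 24, 7), (7, 32, -14), (-14, 24, 15), (15, 36, -2), (-2, 36, 15)
river cycle of g (length 10): (-14, 32, 7), (7, 24, -30), (-30, 36, 1), (1, 36, -30), (-30, 24, 7), (7, 32, -14), (-14, 24, 15), (15, 36, -2), (-2, 36, 15), (15, 24, -14)
cycles coincide ⇒ equivalent

yes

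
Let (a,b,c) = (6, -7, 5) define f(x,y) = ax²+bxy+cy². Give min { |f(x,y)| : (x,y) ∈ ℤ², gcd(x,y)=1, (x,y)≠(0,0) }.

translate: b→5 (≡-7 mod 12), so (6,-7,5)→(6,5,4)
flip: (6,5,4)→(4,-5,6)
translate: b→3 (≡-5 mod 8), so (4,-5,6)→(4,3,5)
reduced (well bottom): (4,3,5) with a≤c, −a<b≤a
well minimum = a = 4

4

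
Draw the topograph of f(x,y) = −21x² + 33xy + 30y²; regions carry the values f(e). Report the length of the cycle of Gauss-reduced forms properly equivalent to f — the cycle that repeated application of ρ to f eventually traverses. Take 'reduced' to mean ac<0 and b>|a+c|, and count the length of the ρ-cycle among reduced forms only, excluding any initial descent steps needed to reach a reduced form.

D = 3609, ⌊√D⌋ = 60
river: ρ → (30,27,-24)
river: ρ → (-24,21,33)
river: ρ → (33,45,-12)
river: ρ → (-12,51,21)
river: ρ → (21,33,-30)
river: ρ → (-30,27,24)
river: ρ → (24,21,-33)
river: ρ → (-33,45,12)
river: ρ → (12,51,-21)
river: ρ → (-21,33,30)
ρ-cycle length = 10 (tail of 0 descent steps not counted)

10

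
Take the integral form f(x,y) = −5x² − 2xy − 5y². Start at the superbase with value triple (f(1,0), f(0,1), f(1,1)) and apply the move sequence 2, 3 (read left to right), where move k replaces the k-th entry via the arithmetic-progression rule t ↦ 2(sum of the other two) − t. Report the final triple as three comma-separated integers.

start (-5,-5,-12) = (f(1,0),f(0,1),f(1,1))
replace slot 2: 2·((-5)+(-12)) − (-5) = -29 → (-5,-29,-12)
replace slot 3: 2·((-5)+(-29)) − (-12) = -56 → (-5,-29,-56)

-5,-29,-56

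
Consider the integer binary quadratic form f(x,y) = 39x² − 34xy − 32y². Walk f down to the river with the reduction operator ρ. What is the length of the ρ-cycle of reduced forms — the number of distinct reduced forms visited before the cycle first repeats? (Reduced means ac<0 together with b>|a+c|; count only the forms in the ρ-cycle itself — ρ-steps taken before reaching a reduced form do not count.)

D = 6148, ⌊√D⌋ = 78
descent: ρ → (-32,34,39)  [lands on river]
river: ρ → (39,44,-27)
river: ρ → (-27,64,19)
river: ρ → (19,50,-48)
river: ρ → (-48,46,21)
river: ρ → (21,38,-56)
river: ρ → (-56,74,3)
river: ρ → (3,76,-31)
river: ρ → (-31,48,31)
river: ρ → (31,76,-3)
river: ρ → (-3,74,56)
river: ρ → (56,38,-21)
river: ρ → (-21,46,48)
river: ρ → (48,50,-19)
river: ρ → (-19,64,27)
river: ρ → (27,44,-39)
river: ρ → (-39,34,32)
river: ρ → (32,30,-41)
river: ρ → (-41,52,21)
river: ρ → (21,74,-8)
river: ρ → (-8,70,39)
river: ρ → (39,8,-39)
river: ρ → (-39,70,8)
river: ρ → (8,74,-21)
river: ρ → (-21,52,41)
river: ρ → (41,30,-32)
ρ-cycle length = 26 (tail of 1 descent step not counted)

26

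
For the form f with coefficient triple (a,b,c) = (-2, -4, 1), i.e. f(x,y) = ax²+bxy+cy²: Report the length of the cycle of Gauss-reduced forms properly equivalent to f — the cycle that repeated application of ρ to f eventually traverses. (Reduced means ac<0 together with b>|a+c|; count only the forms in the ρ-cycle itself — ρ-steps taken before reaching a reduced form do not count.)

D = 24, ⌊√D⌋ = 4
descent: ρ → (1,4,-2)  [lands on river]
river: ρ → (-2,4,1)
ρ-cycle length = 2 (tail of 1 descent step not counted)

2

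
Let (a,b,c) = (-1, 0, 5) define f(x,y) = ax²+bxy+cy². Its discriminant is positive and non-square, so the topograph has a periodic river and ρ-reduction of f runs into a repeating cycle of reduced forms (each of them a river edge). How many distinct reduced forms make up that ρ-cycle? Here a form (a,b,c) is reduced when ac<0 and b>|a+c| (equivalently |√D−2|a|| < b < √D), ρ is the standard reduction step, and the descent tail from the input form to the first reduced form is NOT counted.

D = 20, ⌊√D⌋ = 4
descent: ρ → (5,0,-1)
descent: ρ → (-1,4,1)  [lands on river]
river: ρ → (1,4,-1)
ρ-cycle length = 2 (tail of 2 descent steps not counted)

2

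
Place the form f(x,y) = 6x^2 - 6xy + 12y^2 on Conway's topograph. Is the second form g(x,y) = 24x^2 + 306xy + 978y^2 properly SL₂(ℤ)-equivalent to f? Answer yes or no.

D₁ = -252, D₂ = -252
f: translate: b→6 (≡-6 mod 12), so (6,-6,12)→(6,6,12)
f: reduced (well bottom): (6,6,12) with a≤c, −a<b≤a
g: translate: b→18 (≡306 mod 48), so (24,306,978)→(24,18,6)
g: flip: (24,18,6)→(6,-18,24)
g: translate: b→6 (≡-18 mod 12), so (6,-18,24)→(6,6,12)
g: reduced (well bottom): (6,6,12) with a≤c, −a<b≤a
reduced forms (6, 6, 12) vs (6, 6, 12) ⇒ equivalent

yes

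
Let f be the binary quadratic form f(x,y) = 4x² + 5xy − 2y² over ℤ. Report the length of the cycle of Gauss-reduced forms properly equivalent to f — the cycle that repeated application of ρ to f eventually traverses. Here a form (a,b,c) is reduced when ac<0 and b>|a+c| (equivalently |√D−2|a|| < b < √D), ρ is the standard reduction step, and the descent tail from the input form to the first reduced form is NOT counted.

D = 57, ⌊√D⌋ = 7
river: ρ → (-2,7,1)
river: ρ → (1,7,-2)
river: ρ → (-2,5,4)
river: ρ → (4,3,-3)
river: ρ → (-3,3,4)
river: ρ → (4,5,-2)
ρ-cycle length = 6 (tail of 0 descent steps not counted)

6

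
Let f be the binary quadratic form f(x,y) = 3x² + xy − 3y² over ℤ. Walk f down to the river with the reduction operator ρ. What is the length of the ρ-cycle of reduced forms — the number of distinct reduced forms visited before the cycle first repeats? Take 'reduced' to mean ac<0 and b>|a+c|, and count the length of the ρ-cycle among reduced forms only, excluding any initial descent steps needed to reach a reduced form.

D = 37, ⌊√D⌋ = 6
river: ρ → (-3,5,1)
river: ρ → (1,5,-3)
river: ρ → (-3,1,3)
river: ρ → (3,5,-1)
river: ρ → (-1,5,3)
river: ρ → (3,1,-3)
ρ-cycle length = 6 (tail of 0 descent steps not counted)

6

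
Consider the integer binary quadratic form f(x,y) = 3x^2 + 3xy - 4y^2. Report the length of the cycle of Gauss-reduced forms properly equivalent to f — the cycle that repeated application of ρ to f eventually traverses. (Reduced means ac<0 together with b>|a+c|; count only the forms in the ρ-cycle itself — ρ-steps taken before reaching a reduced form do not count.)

D = 57, ⌊√D⌋ = 7
river: ρ → (-4,5,2)
river: ρ → (2,7,-1)
river: ρ → (-1,7,2)
river: ρ → (2,5,-4)
river: ρ → (-4,3,3)
river: ρ → (3,3,-4)
ρ-cycle length = 6 (tail of 0 descent steps not counted)

6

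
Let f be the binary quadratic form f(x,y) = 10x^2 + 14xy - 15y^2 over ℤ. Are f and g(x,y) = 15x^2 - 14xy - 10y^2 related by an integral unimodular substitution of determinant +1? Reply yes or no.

D₁ = 796, D₂ = 796
river cycle of f (length 20): (-15, 16, 9), (9, 20, -11), (-11, 24, 5), (5, 26, -6), (-6, 22, 13), (13, 4, -15), (-15, 26, 2), (2, 26, -15), (-15, 4, 13), (13, 22, -6), … (10 more)
river cycle of g (length 20): (-10, 14, 15), (15, 16, -9), (-9, 20, 11), (11, 24, -5), (-5, 26, 6), (6, 22, -13), (-13, 4, 15), (15, 26, -2), (-2, 26, 15), (15, 4, -13), … (10 more)
cycles differ ⇒ inequivalent

no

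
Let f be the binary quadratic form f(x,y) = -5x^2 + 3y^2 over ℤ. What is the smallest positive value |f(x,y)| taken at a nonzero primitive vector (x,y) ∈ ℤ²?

descent: ρ → (3,6,-2)  [lands on river]
river: ρ → (-2,6,3)
closes: descent 1, river 2
min |a| on river = 2

2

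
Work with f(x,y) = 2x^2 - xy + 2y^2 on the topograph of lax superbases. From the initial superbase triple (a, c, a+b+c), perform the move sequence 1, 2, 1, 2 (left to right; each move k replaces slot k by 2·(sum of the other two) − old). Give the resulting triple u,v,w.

start (2,2,3) = (f(1,0),f(0,1),f(1,1))
replace slot 1: 2·(2+3) − 2 = 8 → (8,2,3)
replace slot 2: 2·(8+3) − 2 = 20 → (8,20,3)
replace slot 1: 2·(20+3) − 8 = 38 → (38,20,3)
replace slot 2: 2·(38+3) − 20 = 62 → (38,62,3)

38,62,3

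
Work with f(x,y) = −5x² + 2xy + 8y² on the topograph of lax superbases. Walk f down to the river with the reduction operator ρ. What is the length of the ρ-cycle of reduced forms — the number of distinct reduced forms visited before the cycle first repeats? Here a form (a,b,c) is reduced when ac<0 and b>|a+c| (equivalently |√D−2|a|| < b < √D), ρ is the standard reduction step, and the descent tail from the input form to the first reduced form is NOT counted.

D = 164, ⌊√D⌋ = 12
descent: ρ → (8,-2,-5)
descent: ρ → (-5,12,1)  [lands on river]
river: ρ → (1,12,-5)
river: ρ → (-5,8,5)
river: ρ → (5,12,-1)
river: ρ → (-1,12,5)
river: ρ → (5,8,-5)
ρ-cycle length = 6 (tail of 2 descent steps not counted)

6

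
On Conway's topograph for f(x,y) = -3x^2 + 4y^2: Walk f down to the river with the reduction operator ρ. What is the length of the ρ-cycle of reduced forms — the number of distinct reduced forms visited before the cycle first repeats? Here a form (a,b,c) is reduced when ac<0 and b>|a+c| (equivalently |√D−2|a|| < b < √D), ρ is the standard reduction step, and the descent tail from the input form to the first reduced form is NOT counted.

D = 48, ⌊√D⌋ = 6
descent: ρ → (4,0,-3)
descent: ρ → (-3,6,1)  [lands on river]
river: ρ → (1,6,-3)
ρ-cycle length = 2 (tail of 2 descent steps not counted)

2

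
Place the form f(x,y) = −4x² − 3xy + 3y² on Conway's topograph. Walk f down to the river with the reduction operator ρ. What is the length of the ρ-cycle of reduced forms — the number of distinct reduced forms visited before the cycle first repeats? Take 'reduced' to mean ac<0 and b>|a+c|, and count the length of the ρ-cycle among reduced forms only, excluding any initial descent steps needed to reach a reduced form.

D = 57, ⌊√D⌋ = 7
descent: ρ → (3,3,-4)  [lands on river]
river: ρ → (-4,5,2)
river: ρ → (2,7,-1)
river: ρ → (-1,7,2)
river: ρ → (2,5,-4)
river: ρ → (-4,3,3)
ρ-cycle length = 6 (tail of 1 descent step not counted)

6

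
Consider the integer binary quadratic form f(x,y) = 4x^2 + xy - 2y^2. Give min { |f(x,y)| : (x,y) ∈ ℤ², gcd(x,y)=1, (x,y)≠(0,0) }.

descent: ρ → (-2,3,3)  [lands on river]
river: ρ → (3,3,-2)
river: ρ → (-2,5,1)
river: ρ → (1,5,-2)
closes: descent 1, river 4
min |a| on river = 1

1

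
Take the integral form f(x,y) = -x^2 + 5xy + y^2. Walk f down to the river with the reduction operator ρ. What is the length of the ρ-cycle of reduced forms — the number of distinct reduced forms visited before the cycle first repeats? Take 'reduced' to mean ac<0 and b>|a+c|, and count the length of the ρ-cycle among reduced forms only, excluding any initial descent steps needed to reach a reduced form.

D = 29, ⌊√D⌋ = 5
river: ρ → (1,5,-1)
river: ρ → (-1,5,1)
ρ-cycle length = 2 (tail of 0 descent steps not counted)

2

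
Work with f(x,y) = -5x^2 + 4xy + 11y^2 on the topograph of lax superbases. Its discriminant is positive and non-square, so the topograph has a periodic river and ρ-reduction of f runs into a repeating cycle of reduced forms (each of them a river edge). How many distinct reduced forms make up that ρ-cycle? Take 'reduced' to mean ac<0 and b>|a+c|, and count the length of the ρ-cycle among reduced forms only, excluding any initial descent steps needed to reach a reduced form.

D = 236, ⌊√D⌋ = 15
descent: ρ → (11,-4,-5)
descent: ρ → (-5,14,2)  [lands on river]
river: ρ → (2,14,-5)
river: ρ → (-5,6,10)
river: ρ → (10,14,-1)
river: ρ → (-1,14,10)
river: ρ → (10,6,-5)
ρ-cycle length = 6 (tail of 2 descent steps not counted)

6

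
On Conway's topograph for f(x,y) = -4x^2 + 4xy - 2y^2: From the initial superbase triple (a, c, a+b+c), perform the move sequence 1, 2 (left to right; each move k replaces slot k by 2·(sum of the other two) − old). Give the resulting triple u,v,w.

start (-4,-2,-2) = (f(1,0),f(0,1),f(1,1))
replace slot 1: 2·((-2)+(-2)) − (-4) = -4 → (-4,-2,-2)
replace slot 2: 2·((-4)+(-2)) − (-2) = -10 → (-4,-10,-2)

-4,-10,-2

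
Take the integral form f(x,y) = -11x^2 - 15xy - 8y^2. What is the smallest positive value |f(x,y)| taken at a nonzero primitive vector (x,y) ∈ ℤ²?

translate: b→-7 (≡15 mod 22), so (11,15,8)→(11,-7,4)
flip: (11,-7,4)→(4,7,11)
translate: b→-1 (≡7 mod 8), so (4,7,11)→(4,-1,8)
reduced (well bottom): (4,-1,8) with a≤c, −a<b≤a
well minimum |f| = |-4| = 4 (negative-definite)

4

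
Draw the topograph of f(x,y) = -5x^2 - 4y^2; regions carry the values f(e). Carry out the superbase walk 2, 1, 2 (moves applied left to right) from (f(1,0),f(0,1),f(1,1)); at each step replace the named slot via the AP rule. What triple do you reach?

start (-5,-4,-9) = (f(1,0),f(0,1),f(1,1))
replace slot 2: 2·((-5)+(-9)) − (-4) = -24 → (-5,-24,-9)
replace slot 1: 2·((-24)+(-9)) − (-5) = -61 → (-61,-24,-9)
replace slot 2: 2·((-61)+(-9)) − (-24) = -116 → (-61,-116,-9)

-61,-116,-9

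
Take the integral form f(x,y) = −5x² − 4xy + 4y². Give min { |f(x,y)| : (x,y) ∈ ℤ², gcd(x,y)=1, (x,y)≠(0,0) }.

descent: ρ → (4,4,-5)  [lands on river]
river: ρ → (-5,6,3)
river: ρ → (3,6,-5)
river: ρ → (-5,4,4)
closes: descent 1, river 4
min |a| on river = 3

3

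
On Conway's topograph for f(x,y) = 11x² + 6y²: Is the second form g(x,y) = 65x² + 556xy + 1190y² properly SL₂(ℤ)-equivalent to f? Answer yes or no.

D₁ = -264, D₂ = -264
f: flip: (11,0,6)→(6,0,11)
f: reduced (well bottom): (6,0,11) with a≤c, −a<b≤a
g: translate: b→36 (≡556 mod 130), so (65,556,1190)→(65,36,6)
g: flip: (65,36,6)→(6,-36,65)
g: translate: b→0 (≡-36 mod 12), so (6,-36,65)→(6,0,11)
g: reduced (well bottom): (6,0,11) with a≤c, −a<b≤a
reduced forms (6, 0, 11) vs (6, 0, 11) ⇒ equivalent

yes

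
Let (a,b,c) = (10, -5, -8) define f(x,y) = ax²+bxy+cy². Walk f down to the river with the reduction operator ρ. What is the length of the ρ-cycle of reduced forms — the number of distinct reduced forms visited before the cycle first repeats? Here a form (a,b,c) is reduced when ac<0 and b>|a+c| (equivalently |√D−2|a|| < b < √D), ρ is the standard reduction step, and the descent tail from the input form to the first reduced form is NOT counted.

D = 345, ⌊√D⌋ = 18
descent: ρ → (-8,5,10)  [lands on river]
river: ρ → (10,15,-3)
river: ρ → (-3,15,10)
river: ρ → (10,5,-8)
river: ρ → (-8,11,7)
river: ρ → (7,17,-2)
river: ρ → (-2,15,15)
river: ρ → (15,15,-2)
river: ρ → (-2,17,7)
river: ρ → (7,11,-8)
ρ-cycle length = 10 (tail of 1 descent step not counted)

10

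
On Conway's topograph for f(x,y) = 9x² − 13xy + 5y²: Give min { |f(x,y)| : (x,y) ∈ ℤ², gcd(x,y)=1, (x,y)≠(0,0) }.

translate: b→5 (≡-13 mod 18), so (9,-13,5)→(9,5,1)
flip: (9,5,1)→(1,-5,9)
translate: b→1 (≡-5 mod 2), so (1,-5,9)→(1,1,3)
reduced (well bottom): (1,1,3) with a≤c, −a<b≤a
well minimum = a = 1

1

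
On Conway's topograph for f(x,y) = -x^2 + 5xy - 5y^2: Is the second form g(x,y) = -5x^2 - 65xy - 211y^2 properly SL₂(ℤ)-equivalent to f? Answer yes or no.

D₁ = 5, D₂ = 5
river cycle of f (length 2): (-1, 1, 1), (1, 1, -1)
river cycle of g (length 2): (-1, 1, 1), (1, 1, -1)
cycles coincide ⇒ equivalent

yes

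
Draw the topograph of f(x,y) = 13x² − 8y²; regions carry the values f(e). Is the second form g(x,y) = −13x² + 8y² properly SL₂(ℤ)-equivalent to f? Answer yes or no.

D₁ = 416, D₂ = 416
river cycle of f (length 6): (-8, 16, 5), (5, 14, -11), (-11, 8, 8), (8, 8, -11), (-11, 14, 5), (5, 16, -8)
river cycle of g (length 6): (8, 16, -5), (-5, 14, 11), (11, 8, -8), (-8, 8, 11), (11, 14, -5), (-5, 16, 8)
cycles differ ⇒ inequivalent

no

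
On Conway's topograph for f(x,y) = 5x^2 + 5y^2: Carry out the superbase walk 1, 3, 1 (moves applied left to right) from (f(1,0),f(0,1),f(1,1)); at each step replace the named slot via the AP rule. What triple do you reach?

start (5,5,10) = (f(1,0),f(0,1),f(1,1))
replace slot 1: 2·(5+10) − 5 = 25 → (25,5,10)
replace slot 3: 2·(25+5) − 10 = 50 → (25,5,50)
replace slot 1: 2·(5+50) − 25 = 85 → (85,5,50)

85,5,50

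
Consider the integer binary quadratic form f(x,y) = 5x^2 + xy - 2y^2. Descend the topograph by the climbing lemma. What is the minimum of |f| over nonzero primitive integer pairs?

descent: ρ → (-2,3,4)  [lands on river]
river: ρ → (4,5,-1)
river: ρ → (-1,5,4)
river: ρ → (4,3,-2)
river: ρ → (-2,5,2)
river: ρ → (2,3,-4)
river: ρ → (-4,5,1)
river: ρ → (1,5,-4)
river: ρ → (-4,3,2)
river: ρ → (2,5,-2)
closes: descent 1, river 10
min |a| on river = 1

1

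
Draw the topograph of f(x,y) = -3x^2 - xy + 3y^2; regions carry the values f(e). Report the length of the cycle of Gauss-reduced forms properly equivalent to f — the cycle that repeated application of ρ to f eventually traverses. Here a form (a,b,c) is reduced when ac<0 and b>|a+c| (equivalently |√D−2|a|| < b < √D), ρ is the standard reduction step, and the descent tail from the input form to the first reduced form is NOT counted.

D = 37, ⌊√D⌋ = 6
descent: ρ → (3,1,-3)  [lands on river]
river: ρ → (-3,5,1)
river: ρ → (1,5,-3)
river: ρ → (-3,1,3)
river: ρ → (3,5,-1)
river: ρ → (-1,5,3)
ρ-cycle length = 6 (tail of 1 descent step not counted)

6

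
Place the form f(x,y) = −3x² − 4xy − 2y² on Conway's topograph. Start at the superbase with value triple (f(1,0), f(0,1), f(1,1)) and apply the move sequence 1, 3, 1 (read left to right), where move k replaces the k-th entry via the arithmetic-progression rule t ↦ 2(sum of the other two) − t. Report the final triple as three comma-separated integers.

start (-3,-2,-9) = (f(1,0),f(0,1),f(1,1))
replace slot 1: 2·((-2)+(-9)) − (-3) = -19 → (-19,-2,-9)
replace slot 3: 2·((-19)+(-2)) − (-9) = -33 → (-19,-2,-33)
replace slot 1: 2·((-2)+(-33)) − (-19) = -51 → (-51,-2,-33)

-51,-2,-33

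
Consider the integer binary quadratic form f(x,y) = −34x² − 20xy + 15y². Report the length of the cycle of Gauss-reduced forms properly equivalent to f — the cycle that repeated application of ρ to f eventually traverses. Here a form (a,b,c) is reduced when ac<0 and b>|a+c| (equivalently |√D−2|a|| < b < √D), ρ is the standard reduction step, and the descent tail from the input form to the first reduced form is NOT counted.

D = 2440, ⌊√D⌋ = 49
descent: ρ → (15,20,-34)  [lands on river]
river: ρ → (-34,48,1)
river: ρ → (1,48,-34)
river: ρ → (-34,20,15)
river: ρ → (15,40,-14)
river: ρ → (-14,44,9)
river: ρ → (9,46,-9)
river: ρ → (-9,44,14)
river: ρ → (14,40,-15)
river: ρ → (-15,20,34)
river: ρ → (34,48,-1)
river: ρ → (-1,48,34)
river: ρ → (34,20,-15)
river: ρ → (-15,40,14)
river: ρ → (14,44,-9)
river: ρ → (-9,46,9)
river: ρ → (9,44,-14)
river: ρ → (-14,40,15)
ρ-cycle length = 18 (tail of 1 descent step not counted)

18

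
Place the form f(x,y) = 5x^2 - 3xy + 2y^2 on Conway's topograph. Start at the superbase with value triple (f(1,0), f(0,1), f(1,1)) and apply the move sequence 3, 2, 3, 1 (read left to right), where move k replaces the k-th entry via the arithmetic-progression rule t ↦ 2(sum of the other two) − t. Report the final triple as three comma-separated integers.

start (5,2,4) = (f(1,0),f(0,1),f(1,1))
replace slot 3: 2·(5+2) − 4 = 10 → (5,2,10)
replace slot 2: 2·(5+10) − 2 = 28 → (5,28,10)
replace slot 3: 2·(5+28) − 10 = 56 → (5,28,56)
replace slot 1: 2·(28+56) − 5 = 163 → (163,28,56)

163,28,56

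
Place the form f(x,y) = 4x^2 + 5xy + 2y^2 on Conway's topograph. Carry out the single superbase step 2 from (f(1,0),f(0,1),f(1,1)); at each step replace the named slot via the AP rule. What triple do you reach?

start (4,2,11) = (f(1,0),f(0,1),f(1,1))
replace slot 2: 2·(4+11) − 2 = 28 → (4,28,11)

4,28,11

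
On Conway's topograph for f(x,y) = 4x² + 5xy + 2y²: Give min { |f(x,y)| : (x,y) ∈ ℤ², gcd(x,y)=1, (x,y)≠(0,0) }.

translate: b→-3 (≡5 mod 8), so (4,5,2)→(4,-3,1)
flip: (4,-3,1)→(1,3,4)
translate: b→1 (≡3 mod 2), so (1,3,4)→(1,1,2)
reduced (well bottom): (1,1,2) with a≤c, −a<b≤a
well minimum = a = 1

1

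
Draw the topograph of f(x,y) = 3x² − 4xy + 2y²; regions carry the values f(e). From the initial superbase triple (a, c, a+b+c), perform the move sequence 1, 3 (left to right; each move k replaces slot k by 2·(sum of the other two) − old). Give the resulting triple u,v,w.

start (3,2,1) = (f(1,0),f(0,1),f(1,1))
replace slot 1: 2·(2+1) − 3 = 3 → (3,2,1)
replace slot 3: 2·(3+2) − 1 = 9 → (3,2,9)

3,2,9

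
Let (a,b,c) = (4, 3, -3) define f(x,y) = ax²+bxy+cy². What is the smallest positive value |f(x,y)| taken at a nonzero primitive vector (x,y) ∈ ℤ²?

river: ρ → (-3,3,4)
river: ρ → (4,5,-2)
river: ρ → (-2,7,1)
river: ρ → (1,7,-2)
river: ρ → (-2,5,4)
river: ρ → (4,3,-3)
closes: descent 0, river 6
min |a| on river = 1

1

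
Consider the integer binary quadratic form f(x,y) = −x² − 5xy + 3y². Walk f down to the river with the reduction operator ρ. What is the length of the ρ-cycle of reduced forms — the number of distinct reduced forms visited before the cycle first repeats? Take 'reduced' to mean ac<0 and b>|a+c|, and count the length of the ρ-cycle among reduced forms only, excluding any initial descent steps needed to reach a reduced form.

D = 37, ⌊√D⌋ = 6
descent: ρ → (3,5,-1)  [lands on river]
river: ρ → (-1,5,3)
river: ρ → (3,1,-3)
river: ρ → (-3,5,1)
river: ρ → (1,5,-3)
river: ρ → (-3,1,3)
ρ-cycle length = 6 (tail of 1 descent step not counted)

6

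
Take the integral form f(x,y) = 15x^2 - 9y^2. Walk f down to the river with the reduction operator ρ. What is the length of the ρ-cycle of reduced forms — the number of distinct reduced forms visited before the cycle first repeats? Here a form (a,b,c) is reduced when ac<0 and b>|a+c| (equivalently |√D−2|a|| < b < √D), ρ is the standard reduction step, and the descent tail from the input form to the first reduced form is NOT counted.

D = 540, ⌊√D⌋ = 23
descent: ρ → (-9,18,6)  [lands on river]
river: ρ → (6,18,-9)
ρ-cycle length = 2 (tail of 1 descent step not counted)

2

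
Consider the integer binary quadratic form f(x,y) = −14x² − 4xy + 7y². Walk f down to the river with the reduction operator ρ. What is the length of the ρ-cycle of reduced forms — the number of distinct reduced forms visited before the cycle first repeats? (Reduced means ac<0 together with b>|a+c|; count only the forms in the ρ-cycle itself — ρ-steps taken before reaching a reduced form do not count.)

D = 408, ⌊√D⌋ = 20
descent: ρ → (7,18,-3)  [lands on river]
river: ρ → (-3,18,7)
river: ρ → (7,10,-11)
river: ρ → (-11,12,6)
river: ρ → (6,12,-11)
river: ρ → (-11,10,7)
ρ-cycle length = 6 (tail of 1 descent step not counted)

6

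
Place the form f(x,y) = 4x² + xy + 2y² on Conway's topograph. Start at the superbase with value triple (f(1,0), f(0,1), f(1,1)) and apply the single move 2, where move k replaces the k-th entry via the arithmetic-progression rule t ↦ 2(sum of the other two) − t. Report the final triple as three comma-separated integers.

start (4,2,7) = (f(1,0),f(0,1),f(1,1))
replace slot 2: 2·(4+7) − 2 = 20 → (4,20,7)

4,20,7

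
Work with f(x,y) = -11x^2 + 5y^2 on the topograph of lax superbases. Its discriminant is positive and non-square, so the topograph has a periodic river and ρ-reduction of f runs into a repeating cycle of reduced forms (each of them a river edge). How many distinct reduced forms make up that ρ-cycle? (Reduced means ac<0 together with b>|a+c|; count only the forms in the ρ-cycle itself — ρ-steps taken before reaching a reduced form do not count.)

D = 220, ⌊√D⌋ = 14
descent: ρ → (5,10,-6)  [lands on river]
river: ρ → (-6,14,1)
river: ρ → (1,14,-6)
river: ρ → (-6,10,5)
ρ-cycle length = 4 (tail of 1 descent step not counted)

4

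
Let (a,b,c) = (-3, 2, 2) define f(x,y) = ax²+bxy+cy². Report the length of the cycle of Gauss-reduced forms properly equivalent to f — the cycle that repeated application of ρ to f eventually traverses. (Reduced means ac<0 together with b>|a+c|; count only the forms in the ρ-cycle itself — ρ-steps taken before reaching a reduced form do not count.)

D = 28, ⌊√D⌋ = 5
river: ρ → (2,2,-3)
river: ρ → (-3,4,1)
river: ρ → (1,4,-3)
river: ρ → (-3,2,2)
ρ-cycle length = 4 (tail of 0 descent steps not counted)

4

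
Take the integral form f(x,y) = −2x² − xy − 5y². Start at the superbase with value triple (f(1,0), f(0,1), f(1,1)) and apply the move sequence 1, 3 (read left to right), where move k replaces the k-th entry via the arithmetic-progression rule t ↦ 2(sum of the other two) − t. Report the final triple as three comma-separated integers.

start (-2,-5,-8) = (f(1,0),f(0,1),f(1,1))
replace slot 1: 2·((-5)+(-8)) − (-2) = -24 → (-24,-5,-8)
replace slot 3: 2·((-24)+(-5)) − (-8) = -50 → (-24,-5,-50)

-24,-5,-50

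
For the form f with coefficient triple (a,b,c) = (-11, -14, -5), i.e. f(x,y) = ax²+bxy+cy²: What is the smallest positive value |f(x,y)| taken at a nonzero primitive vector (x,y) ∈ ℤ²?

translate: b→-8 (≡14 mod 22), so (11,14,5)→(11,-8,2)
flip: (11,-8,2)→(2,8,11)
translate: b→0 (≡8 mod 4), so (2,8,11)→(2,0,3)
reduced (well bottom): (2,0,3) with a≤c, −a<b≤a
well minimum |f| = |-2| = 2 (negative-definite)

2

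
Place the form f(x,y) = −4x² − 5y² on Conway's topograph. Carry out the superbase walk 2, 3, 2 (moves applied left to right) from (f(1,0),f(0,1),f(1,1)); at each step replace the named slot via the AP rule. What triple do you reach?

start (-4,-5,-9) = (f(1,0),f(0,1),f(1,1))
replace slot 2: 2·((-4)+(-9)) − (-5) = -21 → (-4,-21,-9)
replace slot 3: 2·((-4)+(-21)) − (-9) = -41 → (-4,-21,-41)
replace slot 2: 2·((-4)+(-41)) − (-21) = -69 → (-4,-69,-41)

-4,-69,-41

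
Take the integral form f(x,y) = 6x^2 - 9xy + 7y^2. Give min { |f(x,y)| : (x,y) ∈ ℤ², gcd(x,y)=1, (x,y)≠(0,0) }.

translate: b→3 (≡-9 mod 12), so (6,-9,7)→(6,3,4)
flip: (6,3,4)→(4,-3,6)
reduced (well bottom): (4,-3,6) with a≤c, −a<b≤a
well minimum = a = 4

4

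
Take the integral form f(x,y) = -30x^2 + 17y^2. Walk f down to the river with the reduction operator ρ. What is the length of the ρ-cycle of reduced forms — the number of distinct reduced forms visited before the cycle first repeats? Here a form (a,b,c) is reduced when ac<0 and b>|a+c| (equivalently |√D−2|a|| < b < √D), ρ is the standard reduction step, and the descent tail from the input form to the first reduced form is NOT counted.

D = 2040, ⌊√D⌋ = 45
descent: ρ → (17,34,-13)  [lands on river]
river: ρ → (-13,44,2)
river: ρ → (2,44,-13)
river: ρ → (-13,34,17)
ρ-cycle length = 4 (tail of 1 descent step not counted)

4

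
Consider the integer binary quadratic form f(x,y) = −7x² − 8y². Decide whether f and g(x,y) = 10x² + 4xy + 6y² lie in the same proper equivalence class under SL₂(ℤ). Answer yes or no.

D₁ = -224, D₂ = -224
f is negative-definite; reduce −f:
−f: reduced (well bottom): (7,0,8) with a≤c, −a<b≤a
flip sign back: reduced form of f is (-7,0,-8)
g: flip: (10,4,6)→(6,-4,10)
g: reduced (well bottom): (6,-4,10) with a≤c, −a<b≤a
reduced forms (-7, 0, -8) vs (6, -4, 10) ⇒ inequivalent

no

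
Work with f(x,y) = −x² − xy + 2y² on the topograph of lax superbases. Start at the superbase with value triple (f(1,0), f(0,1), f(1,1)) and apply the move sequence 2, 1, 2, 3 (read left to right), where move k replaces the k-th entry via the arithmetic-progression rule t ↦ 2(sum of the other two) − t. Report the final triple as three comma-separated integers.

start (-1,2,0) = (f(1,0),f(0,1),f(1,1))
replace slot 2: 2·((-1)+0) − 2 = -4 → (-1,-4,0)
replace slot 1: 2·((-4)+0) − (-1) = -7 → (-7,-4,0)
replace slot 2: 2·((-7)+0) − (-4) = -10 → (-7,-10,0)
replace slot 3: 2·((-7)+(-10)) − 0 = -34 → (-7,-10,-34)

-7,-10,-34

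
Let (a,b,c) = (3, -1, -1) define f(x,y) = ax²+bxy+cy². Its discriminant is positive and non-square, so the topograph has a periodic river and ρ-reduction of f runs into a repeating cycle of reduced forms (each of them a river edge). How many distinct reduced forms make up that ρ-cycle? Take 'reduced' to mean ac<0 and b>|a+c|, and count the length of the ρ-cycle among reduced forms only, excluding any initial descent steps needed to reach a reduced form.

D = 13, ⌊√D⌋ = 3
descent: ρ → (-1,3,1)  [lands on river]
river: ρ → (1,3,-1)
ρ-cycle length = 2 (tail of 1 descent step not counted)

2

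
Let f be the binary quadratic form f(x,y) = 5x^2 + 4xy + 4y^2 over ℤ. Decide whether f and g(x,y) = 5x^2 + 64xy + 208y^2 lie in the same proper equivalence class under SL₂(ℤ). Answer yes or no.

D₁ = -64, D₂ = -64
f: flip: (5,4,4)→(4,-4,5)
f: translate: b→4 (≡-4 mod 8), so (4,-4,5)→(4,4,5)
f: reduced (well bottom): (4,4,5) with a≤c, −a<b≤a
g: translate: b→4 (≡64 mod 10), so (5,64,208)→(5,4,4)
g: flip: (5,4,4)→(4,-4,5)
g: translate: b→4 (≡-4 mod 8), so (4,-4,5)→(4,4,5)
g: reduced (well bottom): (4,4,5) with a≤c, −a<b≤a
reduced forms (4, 4, 5) vs (4, 4, 5) ⇒ equivalent

yes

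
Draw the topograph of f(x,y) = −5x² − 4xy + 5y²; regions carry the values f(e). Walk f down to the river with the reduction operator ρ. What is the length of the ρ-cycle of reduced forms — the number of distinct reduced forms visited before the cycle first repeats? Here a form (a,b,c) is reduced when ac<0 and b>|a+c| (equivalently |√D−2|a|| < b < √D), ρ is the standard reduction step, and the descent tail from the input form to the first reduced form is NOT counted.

D = 116, ⌊√D⌋ = 10
descent: ρ → (5,4,-5)  [lands on river]
river: ρ → (-5,6,4)
river: ρ → (4,10,-1)
river: ρ → (-1,10,4)
river: ρ → (4,6,-5)
river: ρ → (-5,4,5)
river: ρ → (5,6,-4)
river: ρ → (-4,10,1)
river: ρ → (1,10,-4)
river: ρ → (-4,6,5)
ρ-cycle length = 10 (tail of 1 descent step not counted)

10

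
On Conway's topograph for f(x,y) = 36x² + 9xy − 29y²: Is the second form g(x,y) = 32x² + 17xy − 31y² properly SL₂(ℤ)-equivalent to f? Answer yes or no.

D₁ = 4257, D₂ = 4257
river cycle of f (length 8): (-29, 49, 16), (16, 47, -32), (-32, 17, 31), (31, 45, -18), (-18, 63, 4), (4, 65, -2), (-2, 63, 36), (36, 9, -29)
river cycle of g (length 8): (-31, 45, 18), (18, 63, -4), (-4, 65, 2), (2, 63, -36), (-36, 9, 29), (29, 49, -16), (-16, 47, 32), (32, 17, -31)
cycles differ ⇒ inequivalent

no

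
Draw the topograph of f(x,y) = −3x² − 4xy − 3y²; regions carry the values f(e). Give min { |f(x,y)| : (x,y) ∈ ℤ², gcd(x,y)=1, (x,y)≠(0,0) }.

translate: b→-2 (≡4 mod 6), so (3,4,3)→(3,-2,2)
flip: (3,-2,2)→(2,2,3)
reduced (well bottom): (2,2,3) with a≤c, −a<b≤a
well minimum |f| = |-2| = 2 (negative-definite)

2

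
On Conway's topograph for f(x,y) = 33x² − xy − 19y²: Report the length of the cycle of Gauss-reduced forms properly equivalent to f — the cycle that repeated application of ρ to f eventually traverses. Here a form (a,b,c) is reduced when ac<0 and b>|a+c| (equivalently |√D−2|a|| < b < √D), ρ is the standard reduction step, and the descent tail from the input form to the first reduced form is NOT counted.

D = 2509, ⌊√D⌋ = 50
descent: ρ → (-19,39,13)  [lands on river]
river: ρ → (13,39,-19)
river: ρ → (-19,37,15)
river: ρ → (15,23,-33)
river: ρ → (-33,43,5)
river: ρ → (5,47,-15)
river: ρ → (-15,43,11)
river: ρ → (11,45,-11)
river: ρ → (-11,43,15)
river: ρ → (15,47,-5)
river: ρ → (-5,43,33)
river: ρ → (33,23,-15)
river: ρ → (-15,37,19)
river: ρ → (19,39,-13)
river: ρ → (-13,39,19)
river: ρ → (19,37,-15)
river: ρ → (-15,23,33)
river: ρ → (33,43,-5)
river: ρ → (-5,47,15)
river: ρ → (15,43,-11)
river: ρ → (-11,45,11)
river: ρ → (11,43,-15)
river: ρ → (-15,47,5)
river: ρ → (5,43,-33)
river: ρ → (-33,23,15)
river: ρ → (15,37,-19)
ρ-cycle length = 26 (tail of 1 descent step not counted)

26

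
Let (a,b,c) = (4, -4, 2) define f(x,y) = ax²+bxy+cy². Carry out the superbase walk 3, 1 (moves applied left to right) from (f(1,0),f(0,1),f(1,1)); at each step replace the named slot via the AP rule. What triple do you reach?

start (4,2,2) = (f(1,0),f(0,1),f(1,1))
replace slot 3: 2·(4+2) − 2 = 10 → (4,2,10)
replace slot 1: 2·(2+10) − 4 = 20 → (20,2,10)

20,2,10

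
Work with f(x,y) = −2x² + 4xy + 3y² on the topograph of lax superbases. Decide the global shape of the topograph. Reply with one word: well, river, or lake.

D = b²−4ac = 4² − 4·(-2)·3 = 40
D > 0 non-square ⇒ indefinite ⇒ periodic river

river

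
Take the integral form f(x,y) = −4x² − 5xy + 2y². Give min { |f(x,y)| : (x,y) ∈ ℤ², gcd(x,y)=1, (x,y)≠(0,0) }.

descent: ρ → (2,5,-4)  [lands on river]
river: ρ → (-4,3,3)
river: ρ → (3,3,-4)
river: ρ → (-4,5,2)
river: ρ → (2,7,-1)
river: ρ → (-1,7,2)
closes: descent 1, river 6
min |a| on river = 1

1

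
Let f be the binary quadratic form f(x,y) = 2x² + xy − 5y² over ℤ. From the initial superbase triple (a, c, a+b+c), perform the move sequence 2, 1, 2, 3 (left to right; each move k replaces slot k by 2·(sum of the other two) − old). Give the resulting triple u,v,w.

start (2,-5,-2) = (f(1,0),f(0,1),f(1,1))
replace slot 2: 2·(2+(-2)) − (-5) = 5 → (2,5,-2)
replace slot 1: 2·(5+(-2)) − 2 = 4 → (4,5,-2)
replace slot 2: 2·(4+(-2)) − 5 = -1 → (4,-1,-2)
replace slot 3: 2·(4+(-1)) − (-2) = 8 → (4,-1,8)

4,-1,8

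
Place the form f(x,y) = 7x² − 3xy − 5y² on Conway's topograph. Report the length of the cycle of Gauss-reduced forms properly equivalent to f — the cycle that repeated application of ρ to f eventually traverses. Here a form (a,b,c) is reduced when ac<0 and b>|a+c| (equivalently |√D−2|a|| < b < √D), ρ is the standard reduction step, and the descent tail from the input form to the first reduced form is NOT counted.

D = 149, ⌊√D⌋ = 12
descent: ρ → (-5,3,7)  [lands on river]
river: ρ → (7,11,-1)
river: ρ → (-1,11,7)
river: ρ → (7,3,-5)
river: ρ → (-5,7,5)
river: ρ → (5,3,-7)
river: ρ → (-7,11,1)
river: ρ → (1,11,-7)
river: ρ → (-7,3,5)
river: ρ → (5,7,-5)
ρ-cycle length = 10 (tail of 1 descent step not counted)

10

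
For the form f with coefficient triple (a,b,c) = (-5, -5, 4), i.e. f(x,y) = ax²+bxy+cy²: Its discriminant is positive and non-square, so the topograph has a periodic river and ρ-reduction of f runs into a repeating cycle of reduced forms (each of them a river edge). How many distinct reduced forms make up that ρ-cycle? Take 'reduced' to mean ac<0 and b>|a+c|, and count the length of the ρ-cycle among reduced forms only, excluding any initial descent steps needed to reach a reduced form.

D = 105, ⌊√D⌋ = 10
descent: ρ → (4,5,-5)  [lands on river]
river: ρ → (-5,5,4)
river: ρ → (4,3,-6)
river: ρ → (-6,9,1)
river: ρ → (1,9,-6)
river: ρ → (-6,3,4)
ρ-cycle length = 6 (tail of 1 descent step not counted)

6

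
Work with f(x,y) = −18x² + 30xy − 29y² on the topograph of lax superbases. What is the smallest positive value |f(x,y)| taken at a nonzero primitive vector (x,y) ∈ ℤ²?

translate: b→6 (≡-30 mod 36), so (18,-30,29)→(18,6,17)
flip: (18,6,17)→(17,-6,18)
reduced (well bottom): (17,-6,18) with a≤c, −a<b≤a
well minimum |f| = |-17| = 17 (negative-definite)

17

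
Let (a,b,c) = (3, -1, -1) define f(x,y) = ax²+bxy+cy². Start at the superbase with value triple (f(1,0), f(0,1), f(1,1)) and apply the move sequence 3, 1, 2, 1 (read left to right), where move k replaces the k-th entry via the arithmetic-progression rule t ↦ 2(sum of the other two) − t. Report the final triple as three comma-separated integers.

start (3,-1,1) = (f(1,0),f(0,1),f(1,1))
replace slot 3: 2·(3+(-1)) − 1 = 3 → (3,-1,3)
replace slot 1: 2·((-1)+3) − 3 = 1 → (1,-1,3)
replace slot 2: 2·(1+3) − (-1) = 9 → (1,9,3)
replace slot 1: 2·(9+3) − 1 = 23 → (23,9,3)

23,9,3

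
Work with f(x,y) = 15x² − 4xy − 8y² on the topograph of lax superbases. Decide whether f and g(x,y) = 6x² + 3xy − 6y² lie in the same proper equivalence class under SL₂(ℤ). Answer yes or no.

D₁ = 496, D₂ = 153
discriminants differ ⇒ not SL₂(ℤ)-equivalent

no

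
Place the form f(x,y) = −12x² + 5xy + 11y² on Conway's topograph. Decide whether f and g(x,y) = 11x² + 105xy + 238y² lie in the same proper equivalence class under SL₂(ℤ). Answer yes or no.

D₁ = 553, D₂ = 553
river cycle of f (length 26): (11, 17, -6), (-6, 19, 8), (8, 13, -12), (-12, 11, 9), (9, 7, -14), (-14, 21, 2), (2, 23, -3), (-3, 19, 16), (16, 13, -6), (-6, 23, 1), … (16 more)
river cycle of g (length 26): (11, 17, -6), (-6, 19, 8), (8, 13, -12), (-12, 11, 9), (9, 7, -14), (-14, 21, 2), (2, 23, -3), (-3, 19, 16), (16, 13, -6), (-6, 23, 1), … (16 more)
cycles coincide ⇒ equivalent

yes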